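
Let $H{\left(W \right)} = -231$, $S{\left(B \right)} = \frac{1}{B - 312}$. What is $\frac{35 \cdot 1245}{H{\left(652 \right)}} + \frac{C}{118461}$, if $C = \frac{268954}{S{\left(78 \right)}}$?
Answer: $- \frac{44671151}{62051} \approx -719.91$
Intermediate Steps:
$S{\left(B \right)} = \frac{1}{-312 + B}$
$C = -62935236$ ($C = \frac{268954}{\frac{1}{-312 + 78}} = \frac{268954}{\frac{1}{-234}} = \frac{268954}{- \frac{1}{234}} = 268954 \left(-234\right) = -62935236$)
$\frac{35 \cdot 1245}{H{\left(652 \right)}} + \frac{C}{118461} = \frac{35 \cdot 1245}{-231} - \frac{62935236}{118461} = 43575 \left(- \frac{1}{231}\right) - \frac{2996916}{5641} = - \frac{2075}{11} - \frac{2996916}{5641} = - \frac{44671151}{62051}$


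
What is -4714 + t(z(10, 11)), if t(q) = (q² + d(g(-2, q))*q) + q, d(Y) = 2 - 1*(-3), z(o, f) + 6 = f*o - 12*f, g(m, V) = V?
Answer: -4098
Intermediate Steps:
z(o, f) = -6 - 12*f + f*o (z(o, f) = -6 + (f*o - 12*f) = -6 + (-12*f + f*o) = -6 - 12*f + f*o)
d(Y) = 5 (d(Y) = 2 + 3 = 5)
t(q) = q² + 6*q (t(q) = (q² + 5*q) + q = q² + 6*q)
-4714 + t(z(10, 11)) = -4714 + (-6 - 12*11 + 11*10)*(6 + (-6 - 12*11 + 11*10)) = -4714 + (-6 - 132 + 110)*(6 + (-6 - 132 + 110)) = -4714 - 28*(6 - 28) = -4714 - 28*(-22) = -4714 + 616 = -4098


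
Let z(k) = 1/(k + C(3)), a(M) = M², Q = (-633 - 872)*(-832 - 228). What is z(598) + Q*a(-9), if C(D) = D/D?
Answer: 77402360701/599 ≈ 1.2922e+8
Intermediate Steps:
C(D) = 1
Q = 1595300 (Q = -1505*(-1060) = 1595300)
z(k) = 1/(1 + k) (z(k) = 1/(k + 1) = 1/(1 + k))
z(598) + Q*a(-9) = 1/(1 + 598) + 1595300*(-9)² = 1/599 + 1595300*81 = 1/599 + 129219300 = 77402360701/599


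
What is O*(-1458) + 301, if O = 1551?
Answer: -2261057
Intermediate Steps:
O*(-1458) + 301 = 1551*(-1458) + 301 = -2261358 + 301 = -2261057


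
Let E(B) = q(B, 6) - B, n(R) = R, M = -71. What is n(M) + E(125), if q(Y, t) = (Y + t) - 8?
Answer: -73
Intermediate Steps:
q(Y, t) = -8 + Y + t
E(B) = -2 (E(B) = (-8 + B + 6) - B = (-2 + B) - B = -2)
n(M) + E(125) = -71 - 2 = -73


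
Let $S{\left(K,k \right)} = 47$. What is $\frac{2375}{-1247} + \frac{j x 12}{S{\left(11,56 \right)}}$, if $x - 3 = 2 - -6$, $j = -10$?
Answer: $- \frac{1757665}{58609} \approx -29.99$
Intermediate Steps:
$x = 11$ ($x = 3 + \left(2 - -6\right) = 3 + \left(2 + 6\right) = 3 + 8 = 11$)
$\frac{2375}{-1247} + \frac{j x 12}{S{\left(11,56 \right)}} = \frac{2375}{-1247} + \frac{\left(-10\right) 11 \cdot 12}{47} = 2375 \left(- \frac{1}{1247}\right) + \left(-110\right) 12 \cdot \frac{1}{47} = - \frac{2375}{1247} - \frac{1320}{47} = - \frac{1757665}{58609}$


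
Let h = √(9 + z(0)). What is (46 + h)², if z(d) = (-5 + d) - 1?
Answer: (46 + √3)² ≈ 2278.3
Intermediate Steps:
z(d) = -6 + d
h = √3 (h = √(9 + (-6 + 0)) = √(9 - 6) = √3 ≈ 1.7320)
(46 + h)² = (46 + √3)²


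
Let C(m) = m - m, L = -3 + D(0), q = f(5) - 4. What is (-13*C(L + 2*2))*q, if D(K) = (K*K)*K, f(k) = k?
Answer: 0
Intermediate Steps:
D(K) = K**3 (D(K) = K**2*K = K**3)
q = 1 (q = 5 - 4 = 1)
L = -3 (L = -3 + 0**3 = -3 + 0 = -3)
C(m) = 0
(-13*C(L + 2*2))*q = -13*0*1 = 0*1 = 0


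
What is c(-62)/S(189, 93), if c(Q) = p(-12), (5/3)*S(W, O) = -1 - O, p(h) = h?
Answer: 10/47 ≈ 0.21277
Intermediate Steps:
S(W, O) = -3/5 - 3*O/5 (S(W, O) = 3*(-1 - O)/5 = -3/5 - 3*O/5)
c(Q) = -12
c(-62)/S(189, 93) = -12/(-3/5 - 3/5*93) = -12/(-3/5 - 279/5) = -12/(-282/5) = -12*(-5/282) = 10/47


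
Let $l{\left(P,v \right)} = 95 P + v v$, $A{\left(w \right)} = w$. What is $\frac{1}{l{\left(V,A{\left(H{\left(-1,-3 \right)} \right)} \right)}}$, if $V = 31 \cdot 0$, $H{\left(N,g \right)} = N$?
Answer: $1$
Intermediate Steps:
$V = 0$
$l{\left(P,v \right)} = v^{2} + 95 P$ ($l{\left(P,v \right)} = 95 P + v^{2} = v^{2} + 95 P$)
$\frac{1}{l{\left(V,A{\left(H{\left(-1,-3 \right)} \right)} \right)}} = \frac{1}{\left(-1\right)^{2} + 95 \cdot 0} = \frac{1}{1 + 0} = 1^{-1} = 1$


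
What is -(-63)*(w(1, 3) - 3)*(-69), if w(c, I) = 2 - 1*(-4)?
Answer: -13041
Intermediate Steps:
w(c, I) = 6 (w(c, I) = 2 + 4 = 6)
-(-63)*(w(1, 3) - 3)*(-69) = -(-63)*(6 - 3)*(-69) = -(-63)*3*(-69) = -63*(-3)*(-69) = 189*(-69) = -13041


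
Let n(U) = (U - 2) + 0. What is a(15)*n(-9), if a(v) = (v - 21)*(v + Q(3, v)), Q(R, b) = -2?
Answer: 858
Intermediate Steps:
n(U) = -2 + U (n(U) = (-2 + U) + 0 = -2 + U)
a(v) = (-21 + v)*(-2 + v) (a(v) = (v - 21)*(v - 2) = (-21 + v)*(-2 + v))
a(15)*n(-9) = (42 + 15² - 23*15)*(-2 - 9) = (42 + 225 - 345)*(-11) = -78*(-11) = 858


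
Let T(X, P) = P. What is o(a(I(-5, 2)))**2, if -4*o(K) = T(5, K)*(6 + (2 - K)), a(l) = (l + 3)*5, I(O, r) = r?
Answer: 180625/16 ≈ 11289.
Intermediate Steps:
a(l) = 15 + 5*l (a(l) = (3 + l)*5 = 15 + 5*l)
o(K) = -K*(8 - K)/4 (o(K) = -K*(6 + (2 - K))/4 = -K*(8 - K)/4)
o(a(I(-5, 2)))**2 = ((15 + 5*2)*(-8 + (15 + 5*2))/4)**2 = ((15 + 10)*(-8 + (15 + 10))/4)**2 = ((1/4)*25*(-8 + 25))**2 = ((1/4)*25*17)**2 = (425/4)**2 = 180625/16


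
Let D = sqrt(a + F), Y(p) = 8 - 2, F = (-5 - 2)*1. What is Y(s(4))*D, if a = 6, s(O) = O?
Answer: 6*I ≈ 6.0*I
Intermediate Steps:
F = -7 (F = -7*1 = -7)
Y(p) = 6
D = I (D = sqrt(6 - 7) = sqrt(-1) = I ≈ 1.0*I)
Y(s(4))*D = 6*I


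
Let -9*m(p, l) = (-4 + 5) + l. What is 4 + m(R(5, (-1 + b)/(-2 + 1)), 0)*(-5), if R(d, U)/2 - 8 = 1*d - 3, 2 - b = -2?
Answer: 41/9 ≈ 4.5556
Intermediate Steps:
b = 4 (b = 2 - 1*(-2) = 2 + 2 = 4)
R(d, U) = 10 + 2*d (R(d, U) = 16 + 2*(1*d - 3) = 16 + 2*(d - 3) = 16 + 2*(-3 + d) = 16 + (-6 + 2*d) = 10 + 2*d)
m(p, l) = -1/9 - l/9 (m(p, l) = -((-4 + 5) + l)/9 = -(1 + l)/9 = -1/9 - l/9)
4 + m(R(5, (-1 + b)/(-2 + 1)), 0)*(-5) = 4 + (-1/9 - 1/9*0)*(-5) = 4 + (-1/9 + 0)*(-5) = 4 - 1/9*(-5) = 4 + 5/9 = 41/9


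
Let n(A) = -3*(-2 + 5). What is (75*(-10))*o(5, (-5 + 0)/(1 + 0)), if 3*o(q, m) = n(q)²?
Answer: -20250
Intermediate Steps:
n(A) = -9 (n(A) = -3*3 = -9)
o(q, m) = 27 (o(q, m) = (⅓)*(-9)² = (⅓)*81 = 27)
(75*(-10))*o(5, (-5 + 0)/(1 + 0)) = (75*(-10))*27 = -750*27 = -20250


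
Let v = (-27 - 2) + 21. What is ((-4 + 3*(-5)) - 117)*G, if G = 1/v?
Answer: 17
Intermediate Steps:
v = -8 (v = -29 + 21 = -8)
G = -⅛ (G = 1/(-8) = -⅛ ≈ -0.12500)
((-4 + 3*(-5)) - 117)*G = ((-4 + 3*(-5)) - 117)*(-⅛) = ((-4 - 15) - 117)*(-⅛) = (-19 - 117)*(-⅛) = -136*(-⅛) = 17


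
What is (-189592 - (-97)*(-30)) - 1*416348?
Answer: -608850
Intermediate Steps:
(-189592 - (-97)*(-30)) - 1*416348 = (-189592 - 1*2910) - 416348 = (-189592 - 2910) - 416348 = -192502 - 416348 = -608850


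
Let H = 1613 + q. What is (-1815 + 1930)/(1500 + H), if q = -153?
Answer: 23/592 ≈ 0.038851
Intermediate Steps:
H = 1460 (H = 1613 - 153 = 1460)
(-1815 + 1930)/(1500 + H) = (-1815 + 1930)/(1500 + 1460) = 115/2960 = 115*(1/2960) = 23/592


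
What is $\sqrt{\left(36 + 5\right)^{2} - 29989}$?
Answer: $2 i \sqrt{7077} \approx 168.25 i$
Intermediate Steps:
$\sqrt{\left(36 + 5\right)^{2} - 29989} = \sqrt{41^{2} - 29989} = \sqrt{1681 - 29989} = \sqrt{-28308} = 2 i \sqrt{7077}$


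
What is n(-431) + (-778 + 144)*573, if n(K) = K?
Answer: -363713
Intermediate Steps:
n(-431) + (-778 + 144)*573 = -431 + (-778 + 144)*573 = -431 - 634*573 = -431 - 363282 = -363713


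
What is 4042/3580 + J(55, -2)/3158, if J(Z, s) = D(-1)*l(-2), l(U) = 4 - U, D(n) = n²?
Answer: 3196529/2826410 ≈ 1.1310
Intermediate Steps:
J(Z, s) = 6 (J(Z, s) = (-1)²*(4 - 1*(-2)) = 1*(4 + 2) = 1*6 = 6)
4042/3580 + J(55, -2)/3158 = 4042/3580 + 6/3158 = 4042*(1/3580) + 6*(1/3158) = 2021/1790 + 3/1579 = 3196529/2826410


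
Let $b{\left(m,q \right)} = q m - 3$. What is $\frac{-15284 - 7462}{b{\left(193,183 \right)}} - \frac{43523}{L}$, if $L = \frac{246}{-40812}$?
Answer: $\frac{1742511567725}{241326} \approx 7.2206 \cdot 10^{6}$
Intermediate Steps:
$b{\left(m,q \right)} = -3 + m q$ ($b{\left(m,q \right)} = m q - 3 = -3 + m q$)
$L = - \frac{41}{6802}$ ($L = 246 \left(- \frac{1}{40812}\right) = - \frac{41}{6802} \approx -0.0060276$)
$\frac{-15284 - 7462}{b{\left(193,183 \right)}} - \frac{43523}{L} = \frac{-15284 - 7462}{-3 + 193 \cdot 183} - \frac{43523}{- \frac{41}{6802}} = - \frac{22746}{-3 + 35319} - - \frac{296043446}{41} = - \frac{22746}{35316} + \frac{296043446}{41} = \left(-22746\right) \frac{1}{35316} + \frac{296043446}{41} = - \frac{3791}{5886} + \frac{296043446}{41} = \frac{1742511567725}{241326}$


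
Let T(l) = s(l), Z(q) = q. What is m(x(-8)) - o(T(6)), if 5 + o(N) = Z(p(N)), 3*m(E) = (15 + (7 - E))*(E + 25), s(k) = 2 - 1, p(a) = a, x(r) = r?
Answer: 174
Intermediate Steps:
s(k) = 1
T(l) = 1
m(E) = (22 - E)*(25 + E)/3 (m(E) = ((15 + (7 - E))*(E + 25))/3 = ((22 - E)*(25 + E))/3 = (22 - E)*(25 + E)/3)
o(N) = -5 + N
m(x(-8)) - o(T(6)) = (550/3 - 1*(-8) - ⅓*(-8)²) - (-5 + 1) = (550/3 + 8 - ⅓*64) - 1*(-4) = (550/3 + 8 - 64/3) + 4 = 170 + 4 = 174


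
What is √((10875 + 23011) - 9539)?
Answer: √24347 ≈ 156.04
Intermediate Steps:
√((10875 + 23011) - 9539) = √(33886 - 9539) = √24347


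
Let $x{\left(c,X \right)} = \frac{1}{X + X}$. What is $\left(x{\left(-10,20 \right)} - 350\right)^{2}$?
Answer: $\frac{195972001}{1600} \approx 1.2248 \cdot 10^{5}$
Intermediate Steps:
$x{\left(c,X \right)} = \frac{1}{2 X}$
$\left(x{\left(-10,20 \right)} - 350\right)^{2} = \left(\frac{1}{2 \cdot 20} - 350\right)^{2} = \left(\frac{1}{2} \cdot \frac{1}{20} - 350\right)^{2} = \left(\frac{1}{40} - 350\right)^{2} = \left(- \frac{13999}{40}\right)^{2} = \frac{195972001}{1600}$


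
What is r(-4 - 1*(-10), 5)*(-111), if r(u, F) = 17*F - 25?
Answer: -6660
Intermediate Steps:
r(u, F) = -25 + 17*F
r(-4 - 1*(-10), 5)*(-111) = (-25 + 17*5)*(-111) = (-25 + 85)*(-111) = 60*(-111) = -6660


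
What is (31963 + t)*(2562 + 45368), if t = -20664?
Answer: 541561070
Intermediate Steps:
(31963 + t)*(2562 + 45368) = (31963 - 20664)*(2562 + 45368) = 11299*47930 = 541561070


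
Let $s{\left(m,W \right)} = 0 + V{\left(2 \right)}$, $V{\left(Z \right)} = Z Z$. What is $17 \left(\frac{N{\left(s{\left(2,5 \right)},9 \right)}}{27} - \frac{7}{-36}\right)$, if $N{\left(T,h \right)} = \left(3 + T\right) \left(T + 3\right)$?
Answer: $\frac{3689}{108} \approx 34.157$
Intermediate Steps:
$V{\left(Z \right)} = Z^{2}$
$s{\left(m,W \right)} = 4$ ($s{\left(m,W \right)} = 0 + 2^{2} = 0 + 4 = 4$)
$N{\left(T,h \right)} = \left(3 + T\right)^{2}$ ($N{\left(T,h \right)} = \left(3 + T\right) \left(3 + T\right) = \left(3 + T\right)^{2}$)
$17 \left(\frac{N{\left(s{\left(2,5 \right)},9 \right)}}{27} - \frac{7}{-36}\right) = 17 \left(\frac{\left(3 + 4\right)^{2}}{27} - \frac{7}{-36}\right) = 17 \left(7^{2} \cdot \frac{1}{27} - - \frac{7}{36}\right) = 17 \left(49 \cdot \frac{1}{27} + \frac{7}{36}\right) = 17 \left(\frac{49}{27} + \frac{7}{36}\right) = 17 \cdot \frac{217}{108} = \frac{3689}{108}$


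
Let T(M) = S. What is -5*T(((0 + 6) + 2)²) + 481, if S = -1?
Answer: 486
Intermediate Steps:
T(M) = -1
-5*T(((0 + 6) + 2)²) + 481 = -5*(-1) + 481 = 5 + 481 = 486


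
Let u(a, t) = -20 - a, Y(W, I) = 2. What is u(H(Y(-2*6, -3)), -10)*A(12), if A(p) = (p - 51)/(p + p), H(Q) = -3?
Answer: 221/8 ≈ 27.625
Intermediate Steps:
A(p) = (-51 + p)/(2*p) (A(p) = (-51 + p)/((2*p)) = (-51 + p)*(1/(2*p)) = (-51 + p)/(2*p))
u(H(Y(-2*6, -3)), -10)*A(12) = (-20 - 1*(-3))*((1/2)*(-51 + 12)/12) = (-20 + 3)*((1/2)*(1/12)*(-39)) = -17*(-13/8) = 221/8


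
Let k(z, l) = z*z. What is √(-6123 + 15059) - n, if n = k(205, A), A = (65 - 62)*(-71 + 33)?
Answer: -42025 + 2*√2234 ≈ -41931.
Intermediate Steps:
A = -114 (A = 3*(-38) = -114)
k(z, l) = z²
n = 42025 (n = 205² = 42025)
√(-6123 + 15059) - n = √(-6123 + 15059) - 1*42025 = √8936 - 42025 = 2*√2234 - 42025 = -42025 + 2*√2234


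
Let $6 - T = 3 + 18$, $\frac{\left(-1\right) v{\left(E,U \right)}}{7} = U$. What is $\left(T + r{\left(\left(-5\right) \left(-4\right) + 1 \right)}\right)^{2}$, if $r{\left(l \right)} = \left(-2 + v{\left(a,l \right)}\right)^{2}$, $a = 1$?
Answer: $492218596$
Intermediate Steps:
$v{\left(E,U \right)} = - 7 U$
$r{\left(l \right)} = \left(-2 - 7 l\right)^{2}$
$T = -15$ ($T = 6 - \left(3 + 18\right) = 6 - 21 = -15$)
$\left(T + r{\left(\left(-5\right) \left(-4\right) + 1 \right)}\right)^{2} = \left(-15 + \left(2 + 7 \left(\left(-5\right) \left(-4\right) + 1\right)\right)^{2}\right)^{2} = \left(-15 + \left(2 + 7 \left(20 + 1\right)\right)^{2}\right)^{2} = \left(-15 + \left(2 + 7 \cdot 21\right)^{2}\right)^{2} = \left(-15 + \left(2 + 147\right)^{2}\right)^{2} = \left(-15 + 149^{2}\right)^{2} = \left(-15 + 22201\right)^{2} = 22186^{2} = 492218596$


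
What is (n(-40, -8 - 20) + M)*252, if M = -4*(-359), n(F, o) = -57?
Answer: 347508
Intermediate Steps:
M = 1436
(n(-40, -8 - 20) + M)*252 = (-57 + 1436)*252 = 1379*252 = 347508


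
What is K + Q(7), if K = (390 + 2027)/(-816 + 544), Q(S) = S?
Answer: -513/272 ≈ -1.8860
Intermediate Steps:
K = -2417/272 (K = 2417/(-272) = 2417*(-1/272) = -2417/272 ≈ -8.8860)
K + Q(7) = -2417/272 + 7 = -513/272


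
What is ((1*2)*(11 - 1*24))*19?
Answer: -494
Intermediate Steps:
((1*2)*(11 - 1*24))*19 = (2*(11 - 24))*19 = (2*(-13))*19 = -26*19 = -494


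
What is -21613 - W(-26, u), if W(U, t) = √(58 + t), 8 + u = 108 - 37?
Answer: -21624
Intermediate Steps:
u = 63 (u = -8 + (108 - 37) = -8 + 71 = 63)
-21613 - W(-26, u) = -21613 - √(58 + 63) = -21613 - √121 = -21613 - 1*11 = -21613 - 11 = -21624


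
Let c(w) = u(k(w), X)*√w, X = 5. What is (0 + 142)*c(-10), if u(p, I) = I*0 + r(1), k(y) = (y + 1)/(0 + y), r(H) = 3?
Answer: 426*I*√10 ≈ 1347.1*I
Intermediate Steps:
k(y) = (1 + y)/y
u(p, I) = 3 (u(p, I) = I*0 + 3 = 0 + 3 = 3)
c(w) = 3*√w
(0 + 142)*c(-10) = (0 + 142)*(3*√(-10)) = 142*(3*(I*√10)) = 142*(3*I*√10) = 426*I*√10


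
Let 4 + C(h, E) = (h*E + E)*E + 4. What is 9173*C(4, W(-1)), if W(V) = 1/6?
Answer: 45865/36 ≈ 1274.0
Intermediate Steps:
W(V) = 1/6
C(h, E) = E*(E + E*h) (C(h, E) = -4 + ((h*E + E)*E + 4) = -4 + ((E*h + E)*E + 4) = -4 + ((E + E*h)*E + 4) = -4 + (E*(E + E*h) + 4) = -4 + (4 + E*(E + E*h)) = E*(E + E*h))
9173*C(4, W(-1)) = 9173*((1/6)**2*(1 + 4)) = 9173*((1/36)*5) = 9173*(5/36) = 45865/36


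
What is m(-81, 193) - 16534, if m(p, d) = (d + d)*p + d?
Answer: -47607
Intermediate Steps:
m(p, d) = d + 2*d*p (m(p, d) = (2*d)*p + d = 2*d*p + d = d + 2*d*p)
m(-81, 193) - 16534 = 193*(1 + 2*(-81)) - 16534 = 193*(1 - 162) - 16534 = 193*(-161) - 16534 = -31073 - 16534 = -47607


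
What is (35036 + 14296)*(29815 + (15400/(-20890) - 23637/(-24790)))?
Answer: 38084798152304838/25893155 ≈ 1.4708e+9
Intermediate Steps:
(35036 + 14296)*(29815 + (15400/(-20890) - 23637/(-24790))) = 49332*(29815 + (15400*(-1/20890) - 23637*(-1/24790))) = 49332*(29815 + (-1540/2089 + 23637/24790)) = 49332*(29815 + 11201093/51786310) = 49332*(1544020033743/51786310) = 38084798152304838/25893155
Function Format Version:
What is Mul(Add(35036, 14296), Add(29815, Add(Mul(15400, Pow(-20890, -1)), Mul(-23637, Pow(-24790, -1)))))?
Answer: Rational(38084798152304838, 25893155) ≈ 1.4708e+9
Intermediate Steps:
Mul(Add(35036, 14296), Add(29815, Add(Mul(15400, Pow(-20890, -1)), Mul(-23637, Pow(-24790, -1))))) = Mul(49332, Add(29815, Add(Mul(15400, Rational(-1, 20890)), Mul(-23637, Rational(-1, 24790))))) = Mul(49332, Add(29815, Add(Rational(-1540, 2089), Rational(23637, 24790)))) = Mul(49332, Add(29815, Rational(11201093, 51786310))) = Mul(49332, Rational(1544020033743, 51786310)) = Rational(38084798152304838, 25893155)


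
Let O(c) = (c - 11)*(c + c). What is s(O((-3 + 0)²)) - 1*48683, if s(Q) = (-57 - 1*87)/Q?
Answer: -48679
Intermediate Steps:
O(c) = 2*c*(-11 + c) (O(c) = (-11 + c)*(2*c) = 2*c*(-11 + c))
s(Q) = -144/Q (s(Q) = (-57 - 87)/Q = -144/Q)
s(O((-3 + 0)²)) - 1*48683 = -144*1/(2*(-11 + (-3 + 0)²)*(-3 + 0)²) - 1*48683 = -144*1/(18*(-11 + (-3)²)) - 48683 = -144*1/(18*(-11 + 9)) - 48683 = -144/(2*9*(-2)) - 48683 = -144/(-36) - 48683 = -144*(-1/36) - 48683 = 4 - 48683 = -48679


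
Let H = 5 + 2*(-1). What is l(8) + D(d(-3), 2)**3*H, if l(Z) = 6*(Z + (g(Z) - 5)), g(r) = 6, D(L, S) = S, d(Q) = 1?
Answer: 78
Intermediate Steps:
H = 3 (H = 5 - 2 = 3)
l(Z) = 6 + 6*Z (l(Z) = 6*(Z + (6 - 5)) = 6*(Z + 1) = 6*(1 + Z) = 6 + 6*Z)
l(8) + D(d(-3), 2)**3*H = (6 + 6*8) + 2**3*3 = (6 + 48) + 8*3 = 54 + 24 = 78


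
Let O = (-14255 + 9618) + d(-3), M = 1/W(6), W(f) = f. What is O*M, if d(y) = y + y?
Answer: -4643/6 ≈ -773.83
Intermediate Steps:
d(y) = 2*y
M = 1/6 ≈ 0.16667
O = -4643 (O = (-14255 + 9618) + 2*(-3) = -4637 - 6 = -4643)
O*M = -4643*1/6 = -4643/6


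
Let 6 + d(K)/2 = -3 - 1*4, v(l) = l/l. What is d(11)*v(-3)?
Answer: -26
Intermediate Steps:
v(l) = 1
d(K) = -26 (d(K) = -12 + 2*(-3 - 1*4) = -12 + 2*(-3 - 4) = -12 + 2*(-7) = -12 - 14 = -26)
d(11)*v(-3) = -26*1 = -26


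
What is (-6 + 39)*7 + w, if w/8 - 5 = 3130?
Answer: 25311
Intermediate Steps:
w = 25080 (w = 40 + 8*3130 = 40 + 25040 = 25080)
(-6 + 39)*7 + w = (-6 + 39)*7 + 25080 = 33*7 + 25080 = 231 + 25080 = 25311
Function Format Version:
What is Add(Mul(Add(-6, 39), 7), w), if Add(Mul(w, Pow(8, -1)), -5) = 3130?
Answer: 25311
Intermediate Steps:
w = 25080 (w = Add(40, Mul(8, 3130)) = Add(40, 25040) = 25080)
Add(Mul(Add(-6, 39), 7), w) = Add(Mul(Add(-6, 39), 7), 25080) = Add(Mul(33, 7), 25080) = Add(231, 25080) = 25311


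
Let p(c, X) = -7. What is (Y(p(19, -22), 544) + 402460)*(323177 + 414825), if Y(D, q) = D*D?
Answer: 297052447018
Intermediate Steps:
Y(D, q) = D²
(Y(p(19, -22), 544) + 402460)*(323177 + 414825) = ((-7)² + 402460)*(323177 + 414825) = (49 + 402460)*738002 = 402509*738002 = 297052447018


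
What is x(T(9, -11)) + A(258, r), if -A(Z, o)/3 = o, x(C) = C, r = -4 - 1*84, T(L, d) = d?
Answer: 253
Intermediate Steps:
r = -88 (r = -4 - 84 = -88)
A(Z, o) = -3*o
x(T(9, -11)) + A(258, r) = -11 - 3*(-88) = -11 + 264 = 253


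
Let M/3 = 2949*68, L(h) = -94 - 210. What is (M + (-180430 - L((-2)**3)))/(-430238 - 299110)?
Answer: -70245/121558 ≈ -0.57787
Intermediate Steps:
L(h) = -304
M = 601596 (M = 3*(2949*68) = 3*200532 = 601596)
(M + (-180430 - L((-2)**3)))/(-430238 - 299110) = (601596 + (-180430 - 1*(-304)))/(-430238 - 299110) = (601596 + (-180430 + 304))/(-729348) = (601596 - 180126)*(-1/729348) = 421470*(-1/729348) = -70245/121558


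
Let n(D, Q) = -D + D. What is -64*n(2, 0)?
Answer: 0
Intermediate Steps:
n(D, Q) = 0
-64*n(2, 0) = -64*0 = 0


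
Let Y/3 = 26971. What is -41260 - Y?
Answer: -122173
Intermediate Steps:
Y = 80913 (Y = 3*26971 = 80913)
-41260 - Y = -41260 - 1*80913 = -41260 - 80913 = -122173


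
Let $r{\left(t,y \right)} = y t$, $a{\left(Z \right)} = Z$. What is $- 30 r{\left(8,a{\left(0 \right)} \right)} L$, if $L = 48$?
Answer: $0$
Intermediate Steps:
$r{\left(t,y \right)} = t y$
$- 30 r{\left(8,a{\left(0 \right)} \right)} L = - 30 \cdot 8 \cdot 0 \cdot 48 = \left(-30\right) 0 \cdot 48 = 0 \cdot 48 = 0$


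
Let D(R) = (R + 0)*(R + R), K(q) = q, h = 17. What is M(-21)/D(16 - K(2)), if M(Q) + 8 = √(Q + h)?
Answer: -1/49 + I/196 ≈ -0.020408 + 0.005102*I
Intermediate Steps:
D(R) = 2*R² (D(R) = R*(2*R) = 2*R²)
M(Q) = -8 + √(17 + Q) (M(Q) = -8 + √(Q + 17) = -8 + √(17 + Q))
M(-21)/D(16 - K(2)) = (-8 + √(17 - 21))/((2*(16 - 1*2)²)) = (-8 + √(-4))/((2*(16 - 2)²)) = (-8 + 2*I)/((2*14²)) = (-8 + 2*I)/((2*196)) = (-8 + 2*I)/392 = (-8 + 2*I)*(1/392) = -1/49 + I/196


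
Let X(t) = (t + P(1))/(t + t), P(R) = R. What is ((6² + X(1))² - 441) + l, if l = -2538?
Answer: -1610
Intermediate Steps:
X(t) = (1 + t)/(2*t) (X(t) = (t + 1)/(t + t) = (1 + t)/((2*t)) = (1 + t)*(1/(2*t)) = (1 + t)/(2*t))
((6² + X(1))² - 441) + l = ((6² + (½)*(1 + 1)/1)² - 441) - 2538 = ((36 + (½)*1*2)² - 441) - 2538 = ((36 + 1)² - 441) - 2538 = (37² - 441) - 2538 = (1369 - 441) - 2538 = 928 - 2538 = -1610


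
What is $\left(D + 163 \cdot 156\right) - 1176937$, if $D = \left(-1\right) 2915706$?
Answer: $-4067215$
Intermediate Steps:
$D = -2915706$
$\left(D + 163 \cdot 156\right) - 1176937 = \left(-2915706 + 163 \cdot 156\right) - 1176937 = \left(-2915706 + 25428\right) - 1176937 = -2890278 - 1176937 = -4067215$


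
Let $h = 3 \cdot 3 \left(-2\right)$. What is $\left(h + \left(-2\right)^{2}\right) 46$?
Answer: $-644$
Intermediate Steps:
$h = -18$ ($h = 9 \left(-2\right) = -18$)
$\left(h + \left(-2\right)^{2}\right) 46 = \left(-18 + \left(-2\right)^{2}\right) 46 = \left(-18 + 4\right) 46 = \left(-14\right) 46 = -644$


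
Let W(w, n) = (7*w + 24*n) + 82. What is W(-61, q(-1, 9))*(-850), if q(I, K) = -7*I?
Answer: 150450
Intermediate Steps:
W(w, n) = 82 + 7*w + 24*n
W(-61, q(-1, 9))*(-850) = (82 + 7*(-61) + 24*(-7*(-1)))*(-850) = (82 - 427 + 24*7)*(-850) = (82 - 427 + 168)*(-850) = -177*(-850) = 150450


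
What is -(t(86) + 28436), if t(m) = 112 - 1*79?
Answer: -28469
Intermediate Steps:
t(m) = 33 (t(m) = 112 - 79 = 33)
-(t(86) + 28436) = -(33 + 28436) = -1*28469 = -28469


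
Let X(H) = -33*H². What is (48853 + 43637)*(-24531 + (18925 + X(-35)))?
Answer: -4257407190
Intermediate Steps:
(48853 + 43637)*(-24531 + (18925 + X(-35))) = (48853 + 43637)*(-24531 + (18925 - 33*(-35)²)) = 92490*(-24531 + (18925 - 33*1225)) = 92490*(-24531 + (18925 - 40425)) = 92490*(-24531 - 21500) = 92490*(-46031) = -4257407190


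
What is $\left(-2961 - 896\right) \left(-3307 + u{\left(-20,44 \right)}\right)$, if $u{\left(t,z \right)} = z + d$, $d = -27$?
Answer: $12689530$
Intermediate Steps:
$u{\left(t,z \right)} = -27 + z$ ($u{\left(t,z \right)} = z - 27 = -27 + z$)
$\left(-2961 - 896\right) \left(-3307 + u{\left(-20,44 \right)}\right) = \left(-2961 - 896\right) \left(-3307 + \left(-27 + 44\right)\right) = - 3857 \left(-3307 + 17\right) = \left(-3857\right) \left(-3290\right) = 12689530$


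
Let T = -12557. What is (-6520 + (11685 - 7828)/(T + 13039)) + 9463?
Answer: 1422383/482 ≈ 2951.0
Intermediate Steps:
(-6520 + (11685 - 7828)/(T + 13039)) + 9463 = (-6520 + (11685 - 7828)/(-12557 + 13039)) + 9463 = (-6520 + 3857/482) + 9463 = -3138783/482 + 9463 = 1422383/482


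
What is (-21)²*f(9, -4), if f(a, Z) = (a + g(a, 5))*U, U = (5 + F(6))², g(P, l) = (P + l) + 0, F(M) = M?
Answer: 1227303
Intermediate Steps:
g(P, l) = P + l
U = 121 (U = (5 + 6)² = 11² = 121)
f(a, Z) = 605 + 242*a (f(a, Z) = (a + (a + 5))*121 = (a + (5 + a))*121 = (5 + 2*a)*121 = 605 + 242*a)
(-21)²*f(9, -4) = (-21)²*(605 + 242*9) = 441*(605 + 2178) = 441*2783 = 1227303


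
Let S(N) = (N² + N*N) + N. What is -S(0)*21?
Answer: 0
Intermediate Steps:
S(N) = N + 2*N² (S(N) = (N² + N²) + N = 2*N² + N = N + 2*N²)
-S(0)*21 = -0*(1 + 2*0)*21 = -0*(1 + 0)*21 = -0*21 = -1*0*21 = 0*21 = 0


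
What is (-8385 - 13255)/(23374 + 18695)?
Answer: -21640/42069 ≈ -0.51439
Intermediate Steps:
(-8385 - 13255)/(23374 + 18695) = -21640/42069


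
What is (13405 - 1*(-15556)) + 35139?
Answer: 64100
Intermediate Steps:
(13405 - 1*(-15556)) + 35139 = (13405 + 15556) + 35139 = 28961 + 35139 = 64100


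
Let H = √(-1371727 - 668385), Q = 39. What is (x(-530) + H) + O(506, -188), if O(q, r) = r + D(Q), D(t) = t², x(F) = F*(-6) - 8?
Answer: 4505 + 4*I*√127507 ≈ 4505.0 + 1428.3*I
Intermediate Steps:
x(F) = -8 - 6*F (x(F) = -6*F - 8 = -8 - 6*F)
H = 4*I*√127507 (H = √(-2040112) = 4*I*√127507 ≈ 1428.3*I)
O(q, r) = 1521 + r (O(q, r) = r + 39² = r + 1521 = 1521 + r)
(x(-530) + H) + O(506, -188) = ((-8 - 6*(-530)) + 4*I*√127507) + (1521 - 188) = ((-8 + 3180) + 4*I*√127507) + 1333 = (3172 + 4*I*√127507) + 1333 = 4505 + 4*I*√127507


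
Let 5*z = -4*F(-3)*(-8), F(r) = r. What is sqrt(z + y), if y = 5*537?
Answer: 3*sqrt(7405)/5 ≈ 51.631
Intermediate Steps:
y = 2685
z = -96/5 (z = (-4*(-3)*(-8))/5 = (12*(-8))/5 = (1/5)*(-96) = -96/5 ≈ -19.200)
sqrt(z + y) = sqrt(-96/5 + 2685) = sqrt(13329/5) = 3*sqrt(7405)/5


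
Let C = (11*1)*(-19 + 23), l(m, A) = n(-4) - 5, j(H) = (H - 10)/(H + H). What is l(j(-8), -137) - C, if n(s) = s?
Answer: -53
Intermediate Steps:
j(H) = (-10 + H)/(2*H) (j(H) = (-10 + H)/((2*H)) = (-10 + H)*(1/(2*H)) = (-10 + H)/(2*H))
l(m, A) = -9 (l(m, A) = -4 - 5 = -9)
C = 44 (C = 11*4 = 44)
l(j(-8), -137) - C = -9 - 1*44 = -9 - 44 = -53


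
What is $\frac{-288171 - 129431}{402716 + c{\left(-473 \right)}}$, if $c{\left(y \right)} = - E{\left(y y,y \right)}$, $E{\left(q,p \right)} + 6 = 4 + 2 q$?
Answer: $\frac{208801}{22370} \approx 9.334$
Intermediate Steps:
$E{\left(q,p \right)} = -2 + 2 q$ ($E{\left(q,p \right)} = -6 + \left(4 + 2 q\right) = -2 + 2 q$)
$c{\left(y \right)} = 2 - 2 y^{2}$ ($c{\left(y \right)} = - (-2 + 2 y y) = - (-2 + 2 y^{2}) = 2 - 2 y^{2}$)
$\frac{-288171 - 129431}{402716 + c{\left(-473 \right)}} = \frac{-288171 - 129431}{402716 + \left(2 - 2 \left(-473\right)^{2}\right)} = - \frac{417602}{402716 + \left(2 - 447458\right)} = - \frac{417602}{402716 - 447456} = - \frac{417602}{-44740} = \left(-417602\right) \left(- \frac{1}{44740}\right) = \frac{208801}{22370}$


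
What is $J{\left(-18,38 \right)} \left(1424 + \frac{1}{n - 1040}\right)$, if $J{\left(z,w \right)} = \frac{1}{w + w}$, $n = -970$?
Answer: $\frac{2862239}{152760} \approx 18.737$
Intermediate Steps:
$J{\left(z,w \right)} = \frac{1}{2 w}$
$J{\left(-18,38 \right)} \left(1424 + \frac{1}{n - 1040}\right) = \frac{1}{2 \cdot 38} \left(1424 + \frac{1}{-970 - 1040}\right) = \frac{1}{2} \cdot \frac{1}{38} \left(1424 + \frac{1}{-2010}\right) = \frac{1424 - \frac{1}{2010}}{76} = \frac{1}{76} \cdot \frac{2862239}{2010} = \frac{2862239}{152760}$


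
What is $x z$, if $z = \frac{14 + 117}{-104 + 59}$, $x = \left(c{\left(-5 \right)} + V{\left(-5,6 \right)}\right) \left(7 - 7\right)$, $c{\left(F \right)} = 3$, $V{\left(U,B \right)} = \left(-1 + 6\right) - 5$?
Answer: $0$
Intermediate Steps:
$V{\left(U,B \right)} = 0$ ($V{\left(U,B \right)} = 5 - 5 = 0$)
$x = 0$ ($x = \left(3 + 0\right) \left(7 - 7\right) = 3 \cdot 0 = 0$)
$z = - \frac{131}{45}$ ($z = \frac{131}{-45} = 131 \left(- \frac{1}{45}\right) = - \frac{131}{45} \approx -2.9111$)
$x z = 0 \left(- \frac{131}{45}\right) = 0$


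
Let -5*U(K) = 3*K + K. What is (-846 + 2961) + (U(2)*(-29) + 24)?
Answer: 10927/5 ≈ 2185.4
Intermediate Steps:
U(K) = -4*K/5 (U(K) = -(3*K + K)/5 = -4*K/5)
(-846 + 2961) + (U(2)*(-29) + 24) = (-846 + 2961) + (-⅘*2*(-29) + 24) = 2115 + (-8/5*(-29) + 24) = 2115 + (232/5 + 24) = 2115 + 352/5 = 10927/5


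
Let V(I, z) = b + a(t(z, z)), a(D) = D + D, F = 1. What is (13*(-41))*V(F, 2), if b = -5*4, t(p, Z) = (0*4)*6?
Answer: 10660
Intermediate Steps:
t(p, Z) = 0 (t(p, Z) = 0*6 = 0)
a(D) = 2*D
b = -20
V(I, z) = -20 (V(I, z) = -20 + 2*0 = -20 + 0 = -20)
(13*(-41))*V(F, 2) = (13*(-41))*(-20) = -533*(-20) = 10660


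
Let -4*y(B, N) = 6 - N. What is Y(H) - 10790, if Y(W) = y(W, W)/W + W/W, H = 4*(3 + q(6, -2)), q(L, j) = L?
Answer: -258931/24 ≈ -10789.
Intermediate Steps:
y(B, N) = -3/2 + N/4 (y(B, N) = -(6 - N)/4 = -3/2 + N/4)
H = 36 (H = 4*(3 + 6) = 4*9 = 36)
Y(W) = 1 + (-3/2 + W/4)/W (Y(W) = (-3/2 + W/4)/W + W/W = (-3/2 + W/4)/W + 1 = 1 + (-3/2 + W/4)/W)
Y(H) - 10790 = (¼)*(-6 + 5*36)/36 - 10790 = (¼)*(1/36)*(-6 + 180) - 10790 = (¼)*(1/36)*174 - 10790 = 29/24 - 10790 = -258931/24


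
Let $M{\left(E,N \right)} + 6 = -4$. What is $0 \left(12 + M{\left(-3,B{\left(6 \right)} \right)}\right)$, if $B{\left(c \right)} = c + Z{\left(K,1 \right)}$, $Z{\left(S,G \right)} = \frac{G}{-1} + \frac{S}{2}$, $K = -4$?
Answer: $0$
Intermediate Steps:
$Z{\left(S,G \right)} = \frac{S}{2} - G$ ($Z{\left(S,G \right)} = G \left(-1\right) + S \frac{1}{2} = - G + \frac{S}{2} = \frac{S}{2} - G$)
$B{\left(c \right)} = -3 + c$ ($B{\left(c \right)} = c + \left(\frac{1}{2} \left(-4\right) - 1\right) = c - 3 = -3 + c$)
$M{\left(E,N \right)} = -10$ ($M{\left(E,N \right)} = -6 - 4 = -10$)
$0 \left(12 + M{\left(-3,B{\left(6 \right)} \right)}\right) = 0 \left(12 - 10\right) = 0 \cdot 2 = 0$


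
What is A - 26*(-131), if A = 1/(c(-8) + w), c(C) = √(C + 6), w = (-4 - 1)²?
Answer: 2135587/627 - I*√2/627 ≈ 3406.0 - 0.0022555*I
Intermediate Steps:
w = 25 (w = (-5)² = 25)
c(C) = √(6 + C)
A = 1/(25 + I*√2) (A = 1/(√(6 - 8) + 25) = 1/(√(-2) + 25) = 1/(I*√2 + 25) = 1/(25 + I*√2) ≈ 0.039872 - 0.0022555*I)
A - 26*(-131) = (25/627 - I*√2/627) - 26*(-131) = (25/627 - I*√2/627) + 3406 = 2135587/627 - I*√2/627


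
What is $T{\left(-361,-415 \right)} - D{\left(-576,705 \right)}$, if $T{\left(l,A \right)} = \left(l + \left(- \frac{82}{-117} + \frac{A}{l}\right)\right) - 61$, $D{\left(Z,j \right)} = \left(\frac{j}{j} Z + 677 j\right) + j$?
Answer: $- \frac{20182280975}{42237} \approx -4.7783 \cdot 10^{5}$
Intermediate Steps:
$D{\left(Z,j \right)} = Z + 678 j$ ($D{\left(Z,j \right)} = \left(1 Z + 677 j\right) + j = \left(Z + 677 j\right) + j = Z + 678 j$)
$T{\left(l,A \right)} = - \frac{7055}{117} + l + \frac{A}{l}$ ($T{\left(l,A \right)} = \left(l + \left(\left(-82\right) \left(- \frac{1}{117}\right) + \frac{A}{l}\right)\right) - 61 = \left(l + \left(\frac{82}{117} + \frac{A}{l}\right)\right) - 61 = \left(\frac{82}{117} + l + \frac{A}{l}\right) - 61 = - \frac{7055}{117} + l + \frac{A}{l}$)
$T{\left(-361,-415 \right)} - D{\left(-576,705 \right)} = \left(- \frac{7055}{117} - 361 - \frac{415}{-361}\right) - \left(-576 + 678 \cdot 705\right) = \left(- \frac{7055}{117} - 361 - - \frac{415}{361}\right) - \left(-576 + 477990\right) = \left(- \frac{7055}{117} - 361 + \frac{415}{361}\right) - 477414 = - \frac{17745857}{42237} - 477414 = - \frac{20182280975}{42237}$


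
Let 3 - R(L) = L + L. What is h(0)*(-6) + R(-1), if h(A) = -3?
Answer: 23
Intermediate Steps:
R(L) = 3 - 2*L (R(L) = 3 - (L + L) = 3 - 2*L)
h(0)*(-6) + R(-1) = -3*(-6) + (3 - 2*(-1)) = 18 + (3 + 2) = 18 + 5 = 23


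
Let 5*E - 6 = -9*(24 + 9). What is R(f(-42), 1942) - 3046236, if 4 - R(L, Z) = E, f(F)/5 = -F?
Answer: -15230869/5 ≈ -3.0462e+6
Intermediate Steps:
f(F) = -5*F (f(F) = 5*(-F) = -5*F)
E = -291/5 (E = 6/5 + (-9*(24 + 9))/5 = 6/5 + (-9*33)/5 = 6/5 + (⅕)*(-297) = 6/5 - 297/5 = -291/5 ≈ -58.200)
R(L, Z) = 311/5 (R(L, Z) = 4 - 1*(-291/5) = 4 + 291/5 = 311/5)
R(f(-42), 1942) - 3046236 = 311/5 - 3046236 = -15230869/5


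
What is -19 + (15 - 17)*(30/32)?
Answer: -167/8 ≈ -20.875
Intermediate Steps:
-19 + (15 - 17)*(30/32) = -19 - 60/32 = -19 - 2*15/16 = -19 - 15/8 = -167/8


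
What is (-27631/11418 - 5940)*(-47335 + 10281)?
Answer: 1257067158377/5709 ≈ 2.2019e+8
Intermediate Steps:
(-27631/11418 - 5940)*(-47335 + 10281) = (-27631*1/11418 - 5940)*(-37054) = (-27631/11418 - 5940)*(-37054) = -67850551/11418*(-37054) = 1257067158377/5709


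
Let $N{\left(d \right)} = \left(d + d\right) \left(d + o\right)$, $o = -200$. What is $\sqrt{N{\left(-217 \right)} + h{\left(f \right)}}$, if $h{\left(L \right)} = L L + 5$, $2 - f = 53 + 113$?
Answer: $\sqrt{207879} \approx 455.94$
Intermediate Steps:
$N{\left(d \right)} = 2 d \left(-200 + d\right)$ ($N{\left(d \right)} = \left(d + d\right) \left(d - 200\right) = 2 d \left(-200 + d\right)$)
$f = -164$ ($f = 2 - \left(53 + 113\right) = 2 - 166 = -164$)
$h{\left(L \right)} = 5 + L^{2}$ ($h{\left(L \right)} = L^{2} + 5 = 5 + L^{2}$)
$\sqrt{N{\left(-217 \right)} + h{\left(f \right)}} = \sqrt{2 \left(-217\right) \left(-200 - 217\right) + \left(5 + \left(-164\right)^{2}\right)} = \sqrt{2 \left(-217\right) \left(-417\right) + \left(5 + 26896\right)} = \sqrt{180978 + 26901} = \sqrt{207879}$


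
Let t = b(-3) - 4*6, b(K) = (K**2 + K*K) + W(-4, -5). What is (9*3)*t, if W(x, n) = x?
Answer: -270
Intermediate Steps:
b(K) = -4 + 2*K**2 (b(K) = (K**2 + K*K) - 4 = (K**2 + K**2) - 4 = 2*K**2 - 4 = -4 + 2*K**2)
t = -10 (t = (-4 + 2*(-3)**2) - 4*6 = (-4 + 2*9) - 24 = (-4 + 18) - 24 = 14 - 24 = -10)
(9*3)*t = (9*3)*(-10) = 27*(-10) = -270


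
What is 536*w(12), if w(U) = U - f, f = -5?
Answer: 9112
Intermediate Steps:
w(U) = 5 + U (w(U) = U - 1*(-5) = U + 5 = 5 + U)
536*w(12) = 536*(5 + 12) = 536*17 = 9112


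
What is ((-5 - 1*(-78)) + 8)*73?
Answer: 5913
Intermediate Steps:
((-5 - 1*(-78)) + 8)*73 = ((-5 + 78) + 8)*73 = (73 + 8)*73 = 81*73 = 5913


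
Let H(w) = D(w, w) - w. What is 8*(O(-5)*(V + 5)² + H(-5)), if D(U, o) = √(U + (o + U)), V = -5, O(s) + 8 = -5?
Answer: 40 + 8*I*√15 ≈ 40.0 + 30.984*I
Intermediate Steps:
O(s) = -13 (O(s) = -8 - 5 = -13)
D(U, o) = √(o + 2*U) (D(U, o) = √(U + (U + o)) = √(o + 2*U))
H(w) = -w + √3*√w (H(w) = √(w + 2*w) - w = √(3*w) - w = √3*√w - w = -w + √3*√w)
8*(O(-5)*(V + 5)² + H(-5)) = 8*(-13*(-5 + 5)² + (-1*(-5) + √3*√(-5))) = 8*(-13*0² + (5 + √3*(I*√5))) = 8*(-13*0 + (5 + I*√15)) = 8*(0 + (5 + I*√15)) = 8*(5 + I*√15) = 40 + 8*I*√15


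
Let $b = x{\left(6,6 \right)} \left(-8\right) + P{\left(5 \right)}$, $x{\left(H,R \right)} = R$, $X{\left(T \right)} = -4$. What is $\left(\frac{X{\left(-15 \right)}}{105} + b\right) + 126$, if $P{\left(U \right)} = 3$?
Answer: $\frac{8501}{105} \approx 80.962$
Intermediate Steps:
$b = -45$ ($b = 6 \left(-8\right) + 3 = -48 + 3 = -45$)
$\left(\frac{X{\left(-15 \right)}}{105} + b\right) + 126 = \left(- \frac{4}{105} - 45\right) + 126 = - \frac{4729}{105} + 126 = \frac{8501}{105}$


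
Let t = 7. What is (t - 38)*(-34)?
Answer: 1054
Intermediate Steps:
(t - 38)*(-34) = (7 - 38)*(-34) = -31*(-34) = 1054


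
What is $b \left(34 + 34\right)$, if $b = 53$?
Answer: $3604$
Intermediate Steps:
$b \left(34 + 34\right) = 53 \left(34 + 34\right) = 53 \cdot 68 = 3604$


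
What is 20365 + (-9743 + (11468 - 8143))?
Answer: 13947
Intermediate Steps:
20365 + (-9743 + (11468 - 8143)) = 20365 + (-9743 + 3325) = 20365 - 6418 = 13947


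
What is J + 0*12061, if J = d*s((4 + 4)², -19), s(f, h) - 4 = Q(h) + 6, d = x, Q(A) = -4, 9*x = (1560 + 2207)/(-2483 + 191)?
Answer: -3767/3438 ≈ -1.0957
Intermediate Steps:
x = -3767/20628 (x = ((1560 + 2207)/(-2483 + 191))/9 = (3767/(-2292))/9 = (3767*(-1/2292))/9 = (⅑)*(-3767/2292) = -3767/20628 ≈ -0.18262)
d = -3767/20628 ≈ -0.18262
s(f, h) = 6 (s(f, h) = 4 + (-4 + 6) = 4 + 2 = 6)
J = -3767/3438 (J = -3767/20628*6 = -3767/3438 ≈ -1.0957)
J + 0*12061 = -3767/3438 + 0*12061 = -3767/3438 + 0 = -3767/3438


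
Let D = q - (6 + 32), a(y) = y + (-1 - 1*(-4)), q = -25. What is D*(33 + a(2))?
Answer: -2394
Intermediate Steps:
a(y) = 3 + y (a(y) = y + (-1 + 4) = y + 3 = 3 + y)
D = -63 (D = -25 - (6 + 32) = -25 - 1*38 = -25 - 38 = -63)
D*(33 + a(2)) = -63*(33 + (3 + 2)) = -63*(33 + 5) = -63*38 = -2394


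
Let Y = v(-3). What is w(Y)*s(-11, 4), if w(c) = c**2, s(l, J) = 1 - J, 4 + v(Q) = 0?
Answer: -48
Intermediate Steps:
v(Q) = -4 (v(Q) = -4 + 0 = -4)
Y = -4
w(Y)*s(-11, 4) = (-4)**2*(1 - 1*4) = 16*(1 - 4) = 16*(-3) = -48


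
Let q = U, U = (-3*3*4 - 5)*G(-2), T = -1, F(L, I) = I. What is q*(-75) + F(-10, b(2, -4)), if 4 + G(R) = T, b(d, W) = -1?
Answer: -15376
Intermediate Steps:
G(R) = -5 (G(R) = -4 - 1 = -5)
U = 205 (U = (-3*3*4 - 5)*(-5) = (-9*4 - 5)*(-5) = (-36 - 5)*(-5) = -41*(-5) = 205)
q = 205
q*(-75) + F(-10, b(2, -4)) = 205*(-75) - 1 = -15375 - 1 = -15376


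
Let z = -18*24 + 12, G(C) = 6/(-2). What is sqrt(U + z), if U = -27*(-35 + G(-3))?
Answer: sqrt(606) ≈ 24.617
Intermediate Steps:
G(C) = -3 (G(C) = 6*(-1/2) = -3)
z = -420 (z = -432 + 12 = -420)
U = 1026 (U = -27*(-35 - 3) = -27*(-38) = 1026)
sqrt(U + z) = sqrt(1026 - 420) = sqrt(606)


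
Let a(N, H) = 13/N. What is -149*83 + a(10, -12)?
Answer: -123657/10 ≈ -12366.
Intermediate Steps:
-149*83 + a(10, -12) = -149*83 + 13/10 = -12367 + 13*(⅒) = -12367 + 13/10 = -123657/10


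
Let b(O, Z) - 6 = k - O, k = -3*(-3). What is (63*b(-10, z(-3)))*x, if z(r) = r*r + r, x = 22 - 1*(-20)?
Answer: 66150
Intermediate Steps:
k = 9
x = 42 (x = 22 + 20 = 42)
z(r) = r + r² (z(r) = r² + r = r + r²)
b(O, Z) = 15 - O (b(O, Z) = 6 + (9 - O) = 15 - O)
(63*b(-10, z(-3)))*x = (63*(15 - 1*(-10)))*42 = (63*(15 + 10))*42 = (63*25)*42 = 1575*42 = 66150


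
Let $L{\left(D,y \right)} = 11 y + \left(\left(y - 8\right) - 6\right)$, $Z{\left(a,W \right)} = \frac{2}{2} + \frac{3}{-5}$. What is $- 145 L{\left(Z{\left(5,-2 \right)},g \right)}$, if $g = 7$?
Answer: $-10150$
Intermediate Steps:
$Z{\left(a,W \right)} = \frac{2}{5}$ ($Z{\left(a,W \right)} = 2 \cdot \frac{1}{2} + 3 \left(- \frac{1}{5}\right) = 1 - \frac{3}{5} = \frac{2}{5}$)
$L{\left(D,y \right)} = -14 + 12 y$ ($L{\left(D,y \right)} = 11 y + \left(\left(-8 + y\right) - 6\right) = 11 y + \left(-14 + y\right) = -14 + 12 y$)
$- 145 L{\left(Z{\left(5,-2 \right)},g \right)} = - 145 \left(-14 + 12 \cdot 7\right) = - 145 \left(-14 + 84\right) = \left(-145\right) 70 = -10150$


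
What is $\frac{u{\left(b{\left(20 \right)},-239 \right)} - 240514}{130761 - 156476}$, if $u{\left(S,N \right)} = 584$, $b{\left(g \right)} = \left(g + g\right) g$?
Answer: $\frac{47986}{5143} \approx 9.3304$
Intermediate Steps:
$b{\left(g \right)} = 2 g^{2}$ ($b{\left(g \right)} = 2 g g = 2 g^{2}$)
$\frac{u{\left(b{\left(20 \right)},-239 \right)} - 240514}{130761 - 156476} = \frac{584 - 240514}{130761 - 156476} = - \frac{239930}{-25715} = \left(-239930\right) \left(- \frac{1}{25715}\right) = \frac{47986}{5143}$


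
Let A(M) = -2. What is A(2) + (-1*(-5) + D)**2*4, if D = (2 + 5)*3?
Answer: 2702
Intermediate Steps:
D = 21 (D = 7*3 = 21)
A(2) + (-1*(-5) + D)**2*4 = -2 + (-1*(-5) + 21)**2*4 = -2 + (5 + 21)**2*4 = -2 + 26**2*4 = -2 + 676*4 = -2 + 2704 = 2702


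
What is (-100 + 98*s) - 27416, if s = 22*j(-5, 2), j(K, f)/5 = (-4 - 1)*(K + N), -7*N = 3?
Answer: 265084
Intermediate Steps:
N = -3/7 (N = -⅐*3 = -3/7 ≈ -0.42857)
j(K, f) = 75/7 - 25*K (j(K, f) = 5*((-4 - 1)*(K - 3/7)) = 5*(-5*(-3/7 + K)) = 5*(15/7 - 5*K) = 75/7 - 25*K)
s = 20900/7 (s = 22*(75/7 - 25*(-5)) = 22*(75/7 + 125) = 22*(950/7) = 20900/7 ≈ 2985.7)
(-100 + 98*s) - 27416 = (-100 + 98*(20900/7)) - 27416 = (-100 + 292600) - 27416 = 292500 - 27416 = 265084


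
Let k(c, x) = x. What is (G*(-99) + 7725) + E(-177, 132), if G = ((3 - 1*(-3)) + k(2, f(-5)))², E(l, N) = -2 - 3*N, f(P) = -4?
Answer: 6931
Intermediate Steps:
G = 4 (G = ((3 - 1*(-3)) - 4)² = ((3 + 3) - 4)² = (6 - 4)² = 2² = 4)
(G*(-99) + 7725) + E(-177, 132) = (4*(-99) + 7725) + (-2 - 3*132) = (-396 + 7725) + (-2 - 396) = 7329 - 398 = 6931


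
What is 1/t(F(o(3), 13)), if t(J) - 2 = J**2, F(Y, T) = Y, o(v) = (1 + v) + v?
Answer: 1/51 ≈ 0.019608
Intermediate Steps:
o(v) = 1 + 2*v
t(J) = 2 + J**2
1/t(F(o(3), 13)) = 1/(2 + (1 + 2*3)**2) = 1/(2 + (1 + 6)**2) = 1/(2 + 7**2) = 1/(2 + 49) = 1/51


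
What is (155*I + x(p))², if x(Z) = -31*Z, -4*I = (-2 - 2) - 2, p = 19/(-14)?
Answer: 3694084/49 ≈ 75390.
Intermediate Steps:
p = -19/14 (p = 19*(-1/14) = -19/14 ≈ -1.3571)
I = 3/2 (I = -((-2 - 2) - 2)/4 = -(-4 - 2)/4 = -¼*(-6) = 3/2 ≈ 1.5000)
(155*I + x(p))² = (155*(3/2) - 31*(-19/14))² = (465/2 + 589/14)² = (1922/7)² = 3694084/49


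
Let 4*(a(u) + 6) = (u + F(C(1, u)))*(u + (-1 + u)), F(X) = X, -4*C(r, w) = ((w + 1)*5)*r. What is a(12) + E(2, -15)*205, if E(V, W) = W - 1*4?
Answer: -62807/16 ≈ -3925.4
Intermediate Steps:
C(r, w) = -r*(5 + 5*w)/4 (C(r, w) = -(w + 1)*5*r/4 = -(1 + w)*5*r/4 = -(5 + 5*w)*r/4 = -r*(5 + 5*w)/4)
E(V, W) = -4 + W (E(V, W) = W - 4 = -4 + W)
a(u) = -6 + (-1 + 2*u)*(-5/4 - u/4)/4 (a(u) = -6 + ((u - 5/4*1*(1 + u))*(u + (-1 + u)))/4 = -6 + ((u + (-5/4 - 5*u/4))*(-1 + 2*u))/4 = -6 + ((-5/4 - u/4)*(-1 + 2*u))/4 = -6 + ((-1 + 2*u)*(-5/4 - u/4))/4 = -6 + (-1 + 2*u)*(-5/4 - u/4)/4)
a(12) + E(2, -15)*205 = (-91/16 - 9/16*12 - ⅛*12²) + (-4 - 15)*205 = (-91/16 - 27/4 - ⅛*144) - 19*205 = (-91/16 - 27/4 - 18) - 3895 = -487/16 - 3895 = -62807/16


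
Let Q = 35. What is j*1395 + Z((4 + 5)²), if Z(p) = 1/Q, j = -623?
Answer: -30417974/35 ≈ -8.6909e+5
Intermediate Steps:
Z(p) = 1/35
j*1395 + Z((4 + 5)²) = -623*1395 + 1/35 = -869085 + 1/35 = -30417974/35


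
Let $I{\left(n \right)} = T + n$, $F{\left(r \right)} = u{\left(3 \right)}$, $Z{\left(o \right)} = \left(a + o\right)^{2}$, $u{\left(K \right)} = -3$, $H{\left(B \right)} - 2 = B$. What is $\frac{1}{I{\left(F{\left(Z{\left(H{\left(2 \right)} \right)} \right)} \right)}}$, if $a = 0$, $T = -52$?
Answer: $- \frac{1}{55} \approx -0.018182$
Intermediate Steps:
$H{\left(B \right)} = 2 + B$
$Z{\left(o \right)} = o^{2}$ ($Z{\left(o \right)} = \left(0 + o\right)^{2} = o^{2}$)
$F{\left(r \right)} = -3$
$I{\left(n \right)} = -52 + n$
$\frac{1}{I{\left(F{\left(Z{\left(H{\left(2 \right)} \right)} \right)} \right)}} = \frac{1}{-52 - 3} = \frac{1}{-55} = - \frac{1}{55}$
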